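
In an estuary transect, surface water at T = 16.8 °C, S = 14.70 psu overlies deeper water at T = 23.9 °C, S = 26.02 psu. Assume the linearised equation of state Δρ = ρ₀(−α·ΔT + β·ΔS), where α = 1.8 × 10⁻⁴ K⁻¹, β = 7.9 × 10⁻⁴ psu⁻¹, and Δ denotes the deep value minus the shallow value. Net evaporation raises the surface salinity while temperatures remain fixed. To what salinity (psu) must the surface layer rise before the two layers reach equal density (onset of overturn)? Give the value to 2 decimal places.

24.40 psu

Neutral buoyancy requires −α(T_deep − T_surf) + β(S_deep − S_surf′) = 0.
S_surf′ = S_deep − (α/β)·ΔT = 26.02 − (1.8 × 10⁻⁴/7.9 × 10⁻⁴)·(+7.1) = 24.4023 psu.
Increase required: 24.4023 − 14.70 = 9.7023 psu.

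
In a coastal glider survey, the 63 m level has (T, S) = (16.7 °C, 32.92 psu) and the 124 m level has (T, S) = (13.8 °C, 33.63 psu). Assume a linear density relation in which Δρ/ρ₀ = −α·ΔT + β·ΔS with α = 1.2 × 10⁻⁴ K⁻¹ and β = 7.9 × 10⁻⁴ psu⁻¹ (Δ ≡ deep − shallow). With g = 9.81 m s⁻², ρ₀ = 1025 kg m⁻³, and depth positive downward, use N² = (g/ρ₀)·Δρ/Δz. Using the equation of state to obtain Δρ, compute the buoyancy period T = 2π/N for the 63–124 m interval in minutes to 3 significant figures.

8.66 min

ΔT = -2.9 K, ΔS = +0.71 psu (deep − shallow).
Δρ/ρ₀ = −αΔT + βΔS = 3.48 × 10⁻⁴ + 5.609 × 10⁻⁴ = 9.089 × 10⁻⁴, so Δρ ≈ 0.9316 kg m⁻³.
N² = (g/ρ₀)·Δρ/Δz = g·(Δρ/ρ₀)/Δz = 9.81 × 9.089 × 10⁻⁴ / 61 = 1.4617 × 10⁻⁴ s⁻².
N = √(1.4617 × 10⁻⁴) = 0.012090 rad s⁻¹ → T = 2π/N = 519.70 s = 8.6617 min ≈ 8.66 min.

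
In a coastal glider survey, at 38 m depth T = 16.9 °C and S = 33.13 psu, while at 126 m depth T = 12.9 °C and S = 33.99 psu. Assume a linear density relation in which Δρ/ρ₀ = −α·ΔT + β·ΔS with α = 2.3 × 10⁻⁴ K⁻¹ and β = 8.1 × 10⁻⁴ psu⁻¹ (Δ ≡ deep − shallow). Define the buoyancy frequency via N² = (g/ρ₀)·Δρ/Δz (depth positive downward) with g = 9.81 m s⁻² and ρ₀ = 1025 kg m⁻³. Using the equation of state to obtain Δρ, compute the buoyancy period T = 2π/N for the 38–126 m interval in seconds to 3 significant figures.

ΔT = -4.0 K, ΔS = +0.86 psu (deep − shallow).
Δρ/ρ₀ = −αΔT + βΔS = 9.20 × 10⁻⁴ + 6.966 × 10⁻⁴ = 1.6166 × 10⁻³, so Δρ ≈ 1.657 kg m⁻³.
N² = (g/ρ₀)·Δρ/Δz = g·(Δρ/ρ₀)/Δz = 9.81 × 1.6166 × 10⁻³ / 88 = 1.8021 × 10⁻⁴ s⁻².
N = √(1.8021 × 10⁻⁴) = 0.013424 rad s⁻¹ → T = 2π/N = 468.06 s ≈ 468 s.

468 s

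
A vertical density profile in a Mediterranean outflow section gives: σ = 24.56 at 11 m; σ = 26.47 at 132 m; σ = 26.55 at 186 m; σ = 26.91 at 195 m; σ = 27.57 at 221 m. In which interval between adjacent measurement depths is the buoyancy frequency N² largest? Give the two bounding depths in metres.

186–195 m

Compute the density gradient over each adjacent pair:
  11–132 m: Δρ/Δz = 1.91/121 = 0.016 kg m⁻⁴
  132–186 m: Δρ/Δz = 0.08/54 = 1.5 × 10⁻³ kg m⁻⁴
  186–195 m: Δρ/Δz = 0.36/9 = 0.040 kg m⁻⁴
  195–221 m: Δρ/Δz = 0.66/26 = 0.025 kg m⁻⁴
The largest gradient is in the 186–195 m interval — the pycnocline.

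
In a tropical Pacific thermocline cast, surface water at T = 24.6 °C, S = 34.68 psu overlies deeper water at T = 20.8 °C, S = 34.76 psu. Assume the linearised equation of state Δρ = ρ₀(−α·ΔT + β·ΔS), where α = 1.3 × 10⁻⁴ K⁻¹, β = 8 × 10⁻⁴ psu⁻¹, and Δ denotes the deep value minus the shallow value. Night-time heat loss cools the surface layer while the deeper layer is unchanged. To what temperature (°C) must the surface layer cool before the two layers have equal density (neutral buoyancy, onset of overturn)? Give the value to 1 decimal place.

Neutral buoyancy requires Δρ = 0, i.e. −α(T_deep − T_surf′) + β(S_deep − S_surf) = 0.
T_surf′ = T_deep − (β/α)·ΔS = 20.8 − (8 × 10⁻⁴/1.3 × 10⁻⁴)·(+0.08) = 20.308 °C.
Cooling required: 24.6 − (20.308) = 4.292 °C.

20.3 °C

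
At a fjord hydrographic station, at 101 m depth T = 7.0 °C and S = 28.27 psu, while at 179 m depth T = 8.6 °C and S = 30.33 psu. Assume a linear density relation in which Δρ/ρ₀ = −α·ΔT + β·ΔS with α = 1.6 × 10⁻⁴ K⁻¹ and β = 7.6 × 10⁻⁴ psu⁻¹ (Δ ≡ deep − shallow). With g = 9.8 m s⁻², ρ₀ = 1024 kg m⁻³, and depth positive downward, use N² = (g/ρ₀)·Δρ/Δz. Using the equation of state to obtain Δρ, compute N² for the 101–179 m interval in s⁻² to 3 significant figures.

ΔT = +1.6 K, ΔS = +2.06 psu (deep − shallow).
Δρ/ρ₀ = −αΔT + βΔS = -2.56 × 10⁻⁴ + 1.5656 × 10⁻³ = 1.3096 × 10⁻³, so Δρ ≈ 1.341 kg m⁻³.
N² = (g/ρ₀)·Δρ/Δz = g·(Δρ/ρ₀)/Δz = 9.8 × 1.3096 × 10⁻³ / 78 = 1.6454 × 10⁻⁴ s⁻² ≈ 1.65 × 10⁻⁴ s⁻².

1.65 × 10⁻⁴ s⁻²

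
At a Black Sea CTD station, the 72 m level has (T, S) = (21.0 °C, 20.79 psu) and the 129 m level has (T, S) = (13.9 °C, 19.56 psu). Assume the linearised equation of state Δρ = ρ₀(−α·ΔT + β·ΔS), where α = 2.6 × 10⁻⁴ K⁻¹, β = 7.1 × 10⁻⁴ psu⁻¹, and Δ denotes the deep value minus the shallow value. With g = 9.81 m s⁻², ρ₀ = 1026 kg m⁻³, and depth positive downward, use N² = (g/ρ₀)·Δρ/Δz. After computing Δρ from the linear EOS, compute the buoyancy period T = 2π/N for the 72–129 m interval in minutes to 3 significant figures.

ΔT = -7.1 K, ΔS = -1.23 psu (deep − shallow).
Δρ/ρ₀ = −αΔT + βΔS = 1.846 × 10⁻³ − 8.733 × 10⁻⁴ = 9.727 × 10⁻⁴, so Δρ ≈ 0.9980 kg m⁻³.
N² = (g/ρ₀)·Δρ/Δz = g·(Δρ/ρ₀)/Δz = 9.81 × 9.727 × 10⁻⁴ / 57 = 1.6741 × 10⁻⁴ s⁻².
N = √(1.6741 × 10⁻⁴) = 0.012939 rad s⁻¹ → T = 2π/N = 485.60 s = 8.0933 min ≈ 8.09 min.

8.09 min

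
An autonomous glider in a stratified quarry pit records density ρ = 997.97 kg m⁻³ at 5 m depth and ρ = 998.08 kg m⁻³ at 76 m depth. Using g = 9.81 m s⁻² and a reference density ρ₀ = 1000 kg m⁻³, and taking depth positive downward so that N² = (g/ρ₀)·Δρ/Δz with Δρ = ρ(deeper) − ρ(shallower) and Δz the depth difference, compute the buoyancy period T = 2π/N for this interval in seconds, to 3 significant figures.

1.61 × 10³ s

Δρ = 998.08 − 997.97 = 0.11 kg m⁻³ over Δz = 76 − 5 = 71 m.
N² = (9.81/1000) × (0.11/71) = 1.5199 × 10⁻⁵ s⁻².
N = √(1.5199 × 10⁻⁵) = 3.8986 × 10⁻³ rad s⁻¹, so T = 2π/N = 1.6117 × 10³ s ≈ 1.61 × 10³ s.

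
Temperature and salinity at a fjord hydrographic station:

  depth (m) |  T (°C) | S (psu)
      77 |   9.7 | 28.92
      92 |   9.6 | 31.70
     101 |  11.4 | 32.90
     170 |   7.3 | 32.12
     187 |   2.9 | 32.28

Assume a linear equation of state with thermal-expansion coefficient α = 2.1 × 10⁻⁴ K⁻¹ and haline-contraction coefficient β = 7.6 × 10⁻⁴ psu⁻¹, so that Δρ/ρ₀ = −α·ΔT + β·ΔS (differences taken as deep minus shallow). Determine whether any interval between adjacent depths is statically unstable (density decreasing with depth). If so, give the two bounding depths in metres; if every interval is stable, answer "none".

none

Evaluate Δρ/ρ₀ = −αΔT + βΔS across each adjacent pair:
  77–92 m: −αΔT+βΔS = −(2.1 × 10⁻⁴)(-0.1)+(7.6 × 10⁻⁴)(+2.78) = 2.1 × 10⁻³ → stable
  92–101 m: −αΔT+βΔS = −(2.1 × 10⁻⁴)(+1.8)+(7.6 × 10⁻⁴)(+1.20) = 5.3 × 10⁻⁴ → stable
  101–170 m: −αΔT+βΔS = −(2.1 × 10⁻⁴)(-4.1)+(7.6 × 10⁻⁴)(-0.78) = 2.7 × 10⁻⁴ → stable
  170–187 m: −αΔT+βΔS = −(2.1 × 10⁻⁴)(-4.4)+(7.6 × 10⁻⁴)(+0.16) = 1.0 × 10⁻³ → stable
Every interval has Δρ > 0: the column is stably stratified throughout.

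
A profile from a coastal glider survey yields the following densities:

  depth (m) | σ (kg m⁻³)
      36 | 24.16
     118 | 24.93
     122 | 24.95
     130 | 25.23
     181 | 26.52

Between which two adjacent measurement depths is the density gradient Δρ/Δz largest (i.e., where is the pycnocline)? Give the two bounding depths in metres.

Compute the density gradient over each adjacent pair:
  36–118 m: Δρ/Δz = 0.77/82 = 9.4 × 10⁻³ kg m⁻⁴
  118–122 m: Δρ/Δz = 0.02/4 = 5.0 × 10⁻³ kg m⁻⁴
  122–130 m: Δρ/Δz = 0.28/8 = 0.035 kg m⁻⁴
  130–181 m: Δρ/Δz = 1.29/51 = 0.025 kg m⁻⁴
The largest gradient is in the 122–130 m interval — the pycnocline.

122–130 m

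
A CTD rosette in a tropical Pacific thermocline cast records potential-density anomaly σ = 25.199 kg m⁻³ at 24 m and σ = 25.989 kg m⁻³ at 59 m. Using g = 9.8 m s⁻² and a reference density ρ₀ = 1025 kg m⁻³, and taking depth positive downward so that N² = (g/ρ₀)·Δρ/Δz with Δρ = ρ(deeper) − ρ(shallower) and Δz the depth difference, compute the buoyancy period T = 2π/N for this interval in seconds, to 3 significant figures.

428 s

Δρ = 1025.989 − 1025.199 = 0.790 kg m⁻³ over Δz = 59 − 24 = 35 m.
N² = (9.8/1025) × (0.790/35) = 2.1580 × 10⁻⁴ s⁻².
N = √(2.1580 × 10⁻⁴) = 0.014690 rad s⁻¹, so T = 2π/N = 427.72 s ≈ 428 s.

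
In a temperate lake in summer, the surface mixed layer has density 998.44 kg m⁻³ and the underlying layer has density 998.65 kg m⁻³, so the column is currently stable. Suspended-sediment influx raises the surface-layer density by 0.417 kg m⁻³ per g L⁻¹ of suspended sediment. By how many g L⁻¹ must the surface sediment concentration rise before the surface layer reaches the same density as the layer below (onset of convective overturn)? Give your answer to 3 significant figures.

0.504 g L⁻¹

Density deficit of the surface layer: 998.65 − 998.44 = 0.21 kg m⁻³.
Required change = 0.21 / 0.417 = 0.504 g L⁻¹.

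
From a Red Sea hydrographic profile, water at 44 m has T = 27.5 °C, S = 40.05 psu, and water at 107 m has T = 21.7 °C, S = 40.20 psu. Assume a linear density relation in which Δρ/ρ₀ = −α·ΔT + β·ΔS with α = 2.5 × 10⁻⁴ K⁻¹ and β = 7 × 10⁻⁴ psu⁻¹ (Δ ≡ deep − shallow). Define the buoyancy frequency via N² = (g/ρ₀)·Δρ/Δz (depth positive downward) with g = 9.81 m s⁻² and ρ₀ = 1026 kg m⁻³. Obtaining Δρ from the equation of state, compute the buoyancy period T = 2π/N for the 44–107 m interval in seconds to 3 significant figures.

404 s

ΔT = -5.8 K, ΔS = +0.15 psu (deep − shallow).
Δρ/ρ₀ = −αΔT + βΔS = 1.45 × 10⁻³ + 1.05 × 10⁻⁴ = 1.555 × 10⁻³, so Δρ ≈ 1.595 kg m⁻³.
N² = (g/ρ₀)·Δρ/Δz = g·(Δρ/ρ₀)/Δz = 9.81 × 1.555 × 10⁻³ / 63 = 2.4214 × 10⁻⁴ s⁻².
N = √(2.4214 × 10⁻⁴) = 0.015561 rad s⁻¹ → T = 2π/N = 403.78 s ≈ 404 s.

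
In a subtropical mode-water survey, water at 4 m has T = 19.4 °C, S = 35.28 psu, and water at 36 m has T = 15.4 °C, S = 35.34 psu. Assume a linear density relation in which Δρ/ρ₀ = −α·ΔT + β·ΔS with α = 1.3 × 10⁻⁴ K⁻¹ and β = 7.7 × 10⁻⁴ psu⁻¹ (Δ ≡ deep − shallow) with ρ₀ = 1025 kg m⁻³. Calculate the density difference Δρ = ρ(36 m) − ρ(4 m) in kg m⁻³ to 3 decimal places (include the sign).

+0.580 kg m⁻³

ΔT = -4.0 K, ΔS = +0.06 psu (deep − shallow).
Δρ/ρ₀ = −(1.3 × 10⁻⁴)(-4.0) + (7.7 × 10⁻⁴)(+0.06) = 5.662 × 10⁻⁴.
Δρ = 1025 × (5.662 × 10⁻⁴) = +0.580 kg m⁻³.
Positive Δρ: denser below, stable.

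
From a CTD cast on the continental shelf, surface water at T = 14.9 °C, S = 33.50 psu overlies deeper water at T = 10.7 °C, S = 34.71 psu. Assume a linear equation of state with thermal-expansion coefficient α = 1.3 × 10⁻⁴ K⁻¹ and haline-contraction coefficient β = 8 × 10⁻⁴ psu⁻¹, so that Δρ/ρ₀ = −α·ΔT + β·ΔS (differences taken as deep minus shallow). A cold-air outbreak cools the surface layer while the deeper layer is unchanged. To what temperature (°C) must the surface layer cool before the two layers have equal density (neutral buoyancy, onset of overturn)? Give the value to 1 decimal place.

3.3 °C

Neutral buoyancy requires Δρ = 0, i.e. −α(T_deep − T_surf′) + β(S_deep − S_surf) = 0.
T_surf′ = T_deep − (β/α)·ΔS = 10.7 − (8 × 10⁻⁴/1.3 × 10⁻⁴)·(+1.21) = 3.254 °C.
Cooling required: 14.9 − (3.254) = 11.646 °C.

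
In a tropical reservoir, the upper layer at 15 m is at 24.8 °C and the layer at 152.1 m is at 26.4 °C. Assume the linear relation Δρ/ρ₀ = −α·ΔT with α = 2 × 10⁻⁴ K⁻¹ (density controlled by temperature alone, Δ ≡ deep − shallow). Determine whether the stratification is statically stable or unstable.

ΔT = 26.4 − 24.8 = +1.6 K, so Δρ/ρ₀ = −αΔT = -3.20 × 10⁻⁴.
Δρ/ρ₀ < 0, so Δρ < 0: deeper water is lighter → statically unstable; the column would overturn.

unstable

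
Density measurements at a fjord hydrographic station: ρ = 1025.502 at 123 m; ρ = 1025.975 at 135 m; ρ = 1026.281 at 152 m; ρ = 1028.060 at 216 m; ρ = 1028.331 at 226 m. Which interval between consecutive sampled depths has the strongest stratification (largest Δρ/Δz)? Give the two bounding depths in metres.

Compute the density gradient over each adjacent pair:
  123–135 m: Δρ/Δz = 0.473/12 = 0.039 kg m⁻⁴
  135–152 m: Δρ/Δz = 0.306/17 = 0.018 kg m⁻⁴
  152–216 m: Δρ/Δz = 1.779/64 = 0.028 kg m⁻⁴
  216–226 m: Δρ/Δz = 0.271/10 = 0.027 kg m⁻⁴
The largest gradient is in the 123–135 m interval — the pycnocline.

123–135 m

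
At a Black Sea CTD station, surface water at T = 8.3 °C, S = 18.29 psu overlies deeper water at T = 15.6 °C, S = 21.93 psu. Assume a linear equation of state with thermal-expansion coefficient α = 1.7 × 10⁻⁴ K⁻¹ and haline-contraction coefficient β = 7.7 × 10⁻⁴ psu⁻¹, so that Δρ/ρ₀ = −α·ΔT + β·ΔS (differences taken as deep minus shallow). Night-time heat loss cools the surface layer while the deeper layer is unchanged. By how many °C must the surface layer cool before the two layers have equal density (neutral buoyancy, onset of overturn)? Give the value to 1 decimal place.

Neutral buoyancy requires Δρ = 0, i.e. −α(T_deep − T_surf′) + β(S_deep − S_surf) = 0.
T_surf′ = T_deep − (β/α)·ΔS = 15.6 − (7.7 × 10⁻⁴/1.7 × 10⁻⁴)·(+3.64) = -0.887 °C.
Cooling required: 8.3 − (-0.887) = 9.187 °C.

9.2 °C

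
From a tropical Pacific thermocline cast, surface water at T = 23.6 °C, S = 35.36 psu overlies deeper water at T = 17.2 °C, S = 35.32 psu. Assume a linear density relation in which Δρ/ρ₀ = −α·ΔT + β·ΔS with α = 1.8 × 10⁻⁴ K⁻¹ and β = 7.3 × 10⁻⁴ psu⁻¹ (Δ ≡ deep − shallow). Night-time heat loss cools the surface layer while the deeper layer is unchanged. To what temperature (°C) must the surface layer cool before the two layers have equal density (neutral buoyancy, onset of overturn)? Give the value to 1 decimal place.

17.4 °C

Neutral buoyancy requires Δρ = 0, i.e. −α(T_deep − T_surf′) + β(S_deep − S_surf) = 0.
T_surf′ = T_deep − (β/α)·ΔS = 17.2 − (7.3 × 10⁻⁴/1.8 × 10⁻⁴)·(-0.04) = 17.362 °C.
Cooling required: 23.6 − (17.362) = 6.238 °C.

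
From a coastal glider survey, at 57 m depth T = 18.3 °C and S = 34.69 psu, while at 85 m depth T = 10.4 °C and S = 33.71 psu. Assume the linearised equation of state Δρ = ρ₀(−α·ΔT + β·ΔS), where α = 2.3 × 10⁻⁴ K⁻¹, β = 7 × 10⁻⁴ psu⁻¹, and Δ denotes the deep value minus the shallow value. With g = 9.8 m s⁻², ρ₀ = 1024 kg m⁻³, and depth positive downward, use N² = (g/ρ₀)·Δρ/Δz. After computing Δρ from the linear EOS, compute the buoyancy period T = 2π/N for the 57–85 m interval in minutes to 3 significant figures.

5.26 min

ΔT = -7.9 K, ΔS = -0.98 psu (deep − shallow).
Δρ/ρ₀ = −αΔT + βΔS = 1.817 × 10⁻³ − 6.86 × 10⁻⁴ = 1.131 × 10⁻³, so Δρ ≈ 1.158 kg m⁻³.
N² = (g/ρ₀)·Δρ/Δz = g·(Δρ/ρ₀)/Δz = 9.8 × 1.131 × 10⁻³ / 28 = 3.9585 × 10⁻⁴ s⁻².
N = √(3.9585 × 10⁻⁴) = 0.019896 rad s⁻¹ → T = 2π/N = 315.80 s = 5.2633 min ≈ 5.26 min.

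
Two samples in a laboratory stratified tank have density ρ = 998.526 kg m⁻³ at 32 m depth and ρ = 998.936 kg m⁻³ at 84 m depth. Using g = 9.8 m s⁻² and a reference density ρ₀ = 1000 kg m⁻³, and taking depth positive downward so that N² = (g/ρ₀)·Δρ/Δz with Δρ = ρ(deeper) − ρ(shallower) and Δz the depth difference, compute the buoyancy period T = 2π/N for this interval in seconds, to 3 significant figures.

715 s

Δρ = 998.936 − 998.526 = 0.410 kg m⁻³ over Δz = 84 − 32 = 52 m.
N² = (9.8/1000) × (0.410/52) = 7.7269 × 10⁻⁵ s⁻².
N = √(7.7269 × 10⁻⁵) = 8.7903 × 10⁻³ rad s⁻¹, so T = 2π/N = 714.79 s ≈ 715 s.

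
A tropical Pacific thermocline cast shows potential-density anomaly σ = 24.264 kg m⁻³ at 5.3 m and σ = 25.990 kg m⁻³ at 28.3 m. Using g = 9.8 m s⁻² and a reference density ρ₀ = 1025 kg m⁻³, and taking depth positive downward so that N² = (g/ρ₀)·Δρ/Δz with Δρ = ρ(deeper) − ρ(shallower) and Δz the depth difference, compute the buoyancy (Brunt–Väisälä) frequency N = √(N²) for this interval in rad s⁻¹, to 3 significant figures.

0.0268 rad s⁻¹

Δρ = 1025.990 − 1024.264 = 1.726 kg m⁻³ over Δz = 28.3 − 5.3 = 23 m.
N² = (9.8/1025) × (1.726/23) = 7.1749 × 10⁻⁴ s⁻².
N = √(7.1749 × 10⁻⁴) = 0.026786 rad s⁻¹ ≈ 0.0268 rad s⁻¹.
N² > 0, so the interval is statically stable.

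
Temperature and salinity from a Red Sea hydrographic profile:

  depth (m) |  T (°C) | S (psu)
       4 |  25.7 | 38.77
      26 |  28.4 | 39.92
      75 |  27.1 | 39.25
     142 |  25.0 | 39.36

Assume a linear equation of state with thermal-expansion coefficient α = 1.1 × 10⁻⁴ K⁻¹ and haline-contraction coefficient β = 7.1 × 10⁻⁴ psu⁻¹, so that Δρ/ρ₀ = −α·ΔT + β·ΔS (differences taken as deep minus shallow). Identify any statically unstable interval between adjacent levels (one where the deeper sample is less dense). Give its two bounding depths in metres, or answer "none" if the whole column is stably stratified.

26–75 m

Evaluate Δρ/ρ₀ = −αΔT + βΔS across each adjacent pair:
  4–26 m: −αΔT+βΔS = −(1.1 × 10⁻⁴)(+2.7)+(7.1 × 10⁻⁴)(+1.15) = 5.2 × 10⁻⁴ → stable
  26–75 m: −αΔT+βΔS = −(1.1 × 10⁻⁴)(-1.3)+(7.1 × 10⁻⁴)(-0.67) = -3.3 × 10⁻⁴ → UNSTABLE
  75–142 m: −αΔT+βΔS = −(1.1 × 10⁻⁴)(-2.1)+(7.1 × 10⁻⁴)(+0.11) = 3.1 × 10⁻⁴ → stable
The 26–75 m interval has Δρ < 0: lighter water underlies denser water.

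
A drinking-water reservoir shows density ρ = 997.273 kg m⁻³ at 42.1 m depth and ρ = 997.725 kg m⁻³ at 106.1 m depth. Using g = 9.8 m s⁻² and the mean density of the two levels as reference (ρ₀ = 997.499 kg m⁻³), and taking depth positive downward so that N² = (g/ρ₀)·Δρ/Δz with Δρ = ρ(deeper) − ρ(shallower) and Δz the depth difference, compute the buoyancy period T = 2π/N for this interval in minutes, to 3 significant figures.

Δρ = 997.725 − 997.273 = 0.452 kg m⁻³ over Δz = 106.1 − 42.1 = 64 m.
N² = (9.8/997.499) × (0.452/64) = 6.9386 × 10⁻⁵ s⁻².
N = √(6.9386 × 10⁻⁵) = 8.3298 × 10⁻³ rad s⁻¹, so T = 2π/N = 754.30 s = 12.572 min ≈ 12.6 min.

12.6 min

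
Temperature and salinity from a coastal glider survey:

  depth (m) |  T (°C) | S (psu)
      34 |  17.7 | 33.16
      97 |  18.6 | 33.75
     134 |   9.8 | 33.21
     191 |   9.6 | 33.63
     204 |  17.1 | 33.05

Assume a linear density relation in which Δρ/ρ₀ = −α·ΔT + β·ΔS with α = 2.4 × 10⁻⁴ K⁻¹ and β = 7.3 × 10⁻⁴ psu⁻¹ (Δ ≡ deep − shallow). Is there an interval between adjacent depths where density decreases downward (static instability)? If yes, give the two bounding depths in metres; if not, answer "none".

191–204 m

Evaluate Δρ/ρ₀ = −αΔT + βΔS across each adjacent pair:
  34–97 m: −αΔT+βΔS = −(2.4 × 10⁻⁴)(+0.9)+(7.3 × 10⁻⁴)(+0.59) = 2.1 × 10⁻⁴ → stable
  97–134 m: −αΔT+βΔS = −(2.4 × 10⁻⁴)(-8.8)+(7.3 × 10⁻⁴)(-0.54) = 1.7 × 10⁻³ → stable
  134–191 m: −αΔT+βΔS = −(2.4 × 10⁻⁴)(-0.2)+(7.3 × 10⁻⁴)(+0.42) = 3.5 × 10⁻⁴ → stable
  191–204 m: −αΔT+βΔS = −(2.4 × 10⁻⁴)(+7.5)+(7.3 × 10⁻⁴)(-0.58) = -2.2 × 10⁻³ → UNSTABLE
The 191–204 m interval has Δρ < 0: lighter water underlies denser water.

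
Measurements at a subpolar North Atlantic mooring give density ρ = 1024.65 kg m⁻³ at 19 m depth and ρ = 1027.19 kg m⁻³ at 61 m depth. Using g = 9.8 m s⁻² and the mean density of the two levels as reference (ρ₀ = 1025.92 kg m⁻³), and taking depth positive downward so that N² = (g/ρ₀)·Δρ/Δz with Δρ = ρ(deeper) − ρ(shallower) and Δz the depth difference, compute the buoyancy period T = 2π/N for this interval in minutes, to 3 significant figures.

4.36 min

Δρ = 1027.19 − 1024.65 = 2.54 kg m⁻³ over Δz = 61 − 19 = 42 m.
N² = (9.8/1025.92) × (2.54/42) = 5.7769 × 10⁻⁴ s⁻².
N = √(5.7769 × 10⁻⁴) = 0.024035 rad s⁻¹, so T = 2π/N = 261.42 s = 4.3570 min ≈ 4.36 min.
Since Δρ > 0 the layer is stably stratified.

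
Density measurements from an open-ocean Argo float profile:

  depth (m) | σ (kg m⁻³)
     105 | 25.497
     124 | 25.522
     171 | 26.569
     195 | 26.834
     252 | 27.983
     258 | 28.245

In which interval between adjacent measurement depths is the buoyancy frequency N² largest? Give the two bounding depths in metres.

Compute the density gradient over each adjacent pair:
  105–124 m: Δρ/Δz = 0.025/19 = 1.3 × 10⁻³ kg m⁻⁴
  124–171 m: Δρ/Δz = 1.047/47 = 0.022 kg m⁻⁴
  171–195 m: Δρ/Δz = 0.265/24 = 0.011 kg m⁻⁴
  195–252 m: Δρ/Δz = 1.149/57 = 0.020 kg m⁻⁴
  252–258 m: Δρ/Δz = 0.262/6 = 0.044 kg m⁻⁴
The largest gradient is in the 252–258 m interval — the pycnocline.

252–258 m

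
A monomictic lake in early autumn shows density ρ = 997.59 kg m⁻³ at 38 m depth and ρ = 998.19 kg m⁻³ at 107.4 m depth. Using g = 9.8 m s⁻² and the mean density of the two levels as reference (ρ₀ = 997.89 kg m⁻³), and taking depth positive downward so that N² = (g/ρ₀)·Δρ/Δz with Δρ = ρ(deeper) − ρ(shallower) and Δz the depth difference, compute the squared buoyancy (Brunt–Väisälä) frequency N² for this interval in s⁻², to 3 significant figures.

8.49 × 10⁻⁵ s⁻²

Δρ = 998.19 − 997.59 = 0.60 kg m⁻³ over Δz = 107.4 − 38 = 69.4 m.
N² = (9.8/997.89) × (0.60/69.4) = 8.4905 × 10⁻⁵ s⁻² ≈ 8.49 × 10⁻⁵ s⁻².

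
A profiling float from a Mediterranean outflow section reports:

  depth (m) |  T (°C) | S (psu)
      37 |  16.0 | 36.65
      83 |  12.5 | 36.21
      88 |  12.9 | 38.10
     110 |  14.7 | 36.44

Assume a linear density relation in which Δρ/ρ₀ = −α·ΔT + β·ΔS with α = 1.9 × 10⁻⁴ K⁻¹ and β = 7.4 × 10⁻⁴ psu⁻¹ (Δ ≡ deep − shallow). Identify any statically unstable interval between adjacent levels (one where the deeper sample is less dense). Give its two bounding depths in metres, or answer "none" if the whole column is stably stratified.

Evaluate Δρ/ρ₀ = −αΔT + βΔS across each adjacent pair:
  37–83 m: −αΔT+βΔS = −(1.9 × 10⁻⁴)(-3.5)+(7.4 × 10⁻⁴)(-0.44) = 3.4 × 10⁻⁴ → stable
  83–88 m: −αΔT+βΔS = −(1.9 × 10⁻⁴)(+0.4)+(7.4 × 10⁻⁴)(+1.89) = 1.3 × 10⁻³ → stable
  88–110 m: −αΔT+βΔS = −(1.9 × 10⁻⁴)(+1.8)+(7.4 × 10⁻⁴)(-1.66) = -1.6 × 10⁻³ → UNSTABLE
The 88–110 m interval has Δρ < 0: lighter water underlies denser water.

88–110 m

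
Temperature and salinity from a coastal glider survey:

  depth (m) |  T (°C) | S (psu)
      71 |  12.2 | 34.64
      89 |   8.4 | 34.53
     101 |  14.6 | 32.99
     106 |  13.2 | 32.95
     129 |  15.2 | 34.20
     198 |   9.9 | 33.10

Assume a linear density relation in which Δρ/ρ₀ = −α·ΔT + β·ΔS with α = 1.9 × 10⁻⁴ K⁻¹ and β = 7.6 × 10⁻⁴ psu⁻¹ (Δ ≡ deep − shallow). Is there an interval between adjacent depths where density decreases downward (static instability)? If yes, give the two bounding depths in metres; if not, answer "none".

Evaluate Δρ/ρ₀ = −αΔT + βΔS across each adjacent pair:
  71–89 m: −αΔT+βΔS = −(1.9 × 10⁻⁴)(-3.8)+(7.6 × 10⁻⁴)(-0.11) = 6.4 × 10⁻⁴ → stable
  89–101 m: −αΔT+βΔS = −(1.9 × 10⁻⁴)(+6.2)+(7.6 × 10⁻⁴)(-1.54) = -2.3 × 10⁻³ → UNSTABLE
  101–106 m: −αΔT+βΔS = −(1.9 × 10⁻⁴)(-1.4)+(7.6 × 10⁻⁴)(-0.04) = 2.4 × 10⁻⁴ → stable
  106–129 m: −αΔT+βΔS = −(1.9 × 10⁻⁴)(+2.0)+(7.6 × 10⁻⁴)(+1.25) = 5.7 × 10⁻⁴ → stable
  129–198 m: −αΔT+βΔS = −(1.9 × 10⁻⁴)(-5.3)+(7.6 × 10⁻⁴)(-1.10) = 1.7 × 10⁻⁴ → stable
The 89–101 m interval has Δρ < 0: lighter water underlies denser water.

89–101 m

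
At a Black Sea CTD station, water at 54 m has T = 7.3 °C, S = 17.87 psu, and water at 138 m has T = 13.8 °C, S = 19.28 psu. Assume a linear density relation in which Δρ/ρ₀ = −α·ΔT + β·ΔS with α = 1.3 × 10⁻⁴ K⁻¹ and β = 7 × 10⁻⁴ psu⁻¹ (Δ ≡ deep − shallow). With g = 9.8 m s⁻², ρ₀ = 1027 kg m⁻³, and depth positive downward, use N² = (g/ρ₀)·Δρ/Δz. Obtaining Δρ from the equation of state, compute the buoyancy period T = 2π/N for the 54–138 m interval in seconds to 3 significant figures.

ΔT = +6.5 K, ΔS = +1.41 psu (deep − shallow).
Δρ/ρ₀ = −αΔT + βΔS = -8.45 × 10⁻⁴ + 9.87 × 10⁻⁴ = 1.42 × 10⁻⁴, so Δρ ≈ 0.1458 kg m⁻³.
N² = (g/ρ₀)·Δρ/Δz = g·(Δρ/ρ₀)/Δz = 9.8 × 1.42 × 10⁻⁴ / 84 = 1.6567 × 10⁻⁵ s⁻².
N = √(1.6567 × 10⁻⁵) = 4.0703 × 10⁻³ rad s⁻¹ → T = 2π/N = 1.5437 × 10³ s ≈ 1.54 × 10³ s.

1.54 × 10³ s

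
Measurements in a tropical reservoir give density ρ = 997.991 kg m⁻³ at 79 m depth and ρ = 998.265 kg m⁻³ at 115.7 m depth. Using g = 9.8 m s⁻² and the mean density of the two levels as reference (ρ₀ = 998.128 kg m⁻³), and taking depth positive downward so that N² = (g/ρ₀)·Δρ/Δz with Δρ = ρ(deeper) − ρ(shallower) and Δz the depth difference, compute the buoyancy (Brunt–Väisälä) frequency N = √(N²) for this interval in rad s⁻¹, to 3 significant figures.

Δρ = 998.265 − 997.991 = 0.274 kg m⁻³ over Δz = 115.7 − 79 = 36.7 m.
N² = (9.8/998.128) × (0.274/36.7) = 7.3303 × 10⁻⁵ s⁻².
N = √(7.3303 × 10⁻⁵) = 8.5617 × 10⁻³ rad s⁻¹ ≈ 8.56 × 10⁻³ rad s⁻¹.
A positive N² confirms static stability across the interval.

8.56 × 10⁻³ rad s⁻¹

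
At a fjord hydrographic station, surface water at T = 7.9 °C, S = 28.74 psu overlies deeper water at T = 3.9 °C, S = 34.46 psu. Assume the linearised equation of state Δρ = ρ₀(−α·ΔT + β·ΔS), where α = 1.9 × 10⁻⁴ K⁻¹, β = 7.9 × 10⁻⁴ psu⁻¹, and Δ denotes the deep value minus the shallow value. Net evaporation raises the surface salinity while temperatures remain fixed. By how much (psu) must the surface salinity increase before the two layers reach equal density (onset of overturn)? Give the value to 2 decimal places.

Neutral buoyancy requires −α(T_deep − T_surf) + β(S_deep − S_surf′) = 0.
S_surf′ = S_deep − (α/β)·ΔT = 34.46 − (1.9 × 10⁻⁴/7.9 × 10⁻⁴)·(-4.0) = 35.4220 psu.
Increase required: 35.4220 − 28.74 = 6.6820 psu.

6.68 psu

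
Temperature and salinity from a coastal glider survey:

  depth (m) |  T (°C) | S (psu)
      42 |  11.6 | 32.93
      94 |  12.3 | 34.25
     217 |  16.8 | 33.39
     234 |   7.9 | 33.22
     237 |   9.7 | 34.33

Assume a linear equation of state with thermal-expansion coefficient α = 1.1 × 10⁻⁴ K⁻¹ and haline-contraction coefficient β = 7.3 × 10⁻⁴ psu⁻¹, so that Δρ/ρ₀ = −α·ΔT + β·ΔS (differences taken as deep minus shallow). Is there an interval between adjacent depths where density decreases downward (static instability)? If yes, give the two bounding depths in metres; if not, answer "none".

Evaluate Δρ/ρ₀ = −αΔT + βΔS across each adjacent pair:
  42–94 m: −αΔT+βΔS = −(1.1 × 10⁻⁴)(+0.7)+(7.3 × 10⁻⁴)(+1.32) = 8.9 × 10⁻⁴ → stable
  94–217 m: −αΔT+βΔS = −(1.1 × 10⁻⁴)(+4.5)+(7.3 × 10⁻⁴)(-0.86) = -1.1 × 10⁻³ → UNSTABLE
  217–234 m: −αΔT+βΔS = −(1.1 × 10⁻⁴)(-8.9)+(7.3 × 10⁻⁴)(-0.17) = 8.5 × 10⁻⁴ → stable
  234–237 m: −αΔT+βΔS = −(1.1 × 10⁻⁴)(+1.8)+(7.3 × 10⁻⁴)(+1.11) = 6.1 × 10⁻⁴ → stable
The 94–217 m interval has Δρ < 0: lighter water underlies denser water.

94–217 m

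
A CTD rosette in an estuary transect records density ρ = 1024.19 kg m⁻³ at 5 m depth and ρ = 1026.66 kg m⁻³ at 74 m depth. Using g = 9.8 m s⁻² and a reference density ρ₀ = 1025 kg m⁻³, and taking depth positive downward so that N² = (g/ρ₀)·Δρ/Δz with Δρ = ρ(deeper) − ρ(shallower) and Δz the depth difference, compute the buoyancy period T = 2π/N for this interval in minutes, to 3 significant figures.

Δρ = 1026.66 − 1024.19 = 2.47 kg m⁻³ over Δz = 74 − 5 = 69 m.
N² = (9.8/1025) × (2.47/69) = 3.4226 × 10⁻⁴ s⁻².
N = √(3.4226 × 10⁻⁴) = 0.018500 rad s⁻¹, so T = 2π/N = 339.63 s = 5.6605 min ≈ 5.66 min.

5.66 min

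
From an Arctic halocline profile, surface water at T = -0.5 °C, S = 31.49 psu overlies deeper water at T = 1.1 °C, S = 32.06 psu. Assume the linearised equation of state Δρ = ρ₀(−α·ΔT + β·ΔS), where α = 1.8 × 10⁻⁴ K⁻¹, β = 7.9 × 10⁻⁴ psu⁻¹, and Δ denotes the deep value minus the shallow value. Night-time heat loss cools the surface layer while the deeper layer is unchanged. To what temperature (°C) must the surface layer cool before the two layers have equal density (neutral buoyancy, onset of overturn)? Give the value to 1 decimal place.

-1.4 °C

Neutral buoyancy requires Δρ = 0, i.e. −α(T_deep − T_surf′) + β(S_deep − S_surf) = 0.
T_surf′ = T_deep − (β/α)·ΔS = 1.1 − (7.9 × 10⁻⁴/1.8 × 10⁻⁴)·(+0.57) = -1.402 °C.
Cooling required: -0.5 − (-1.402) = 0.902 °C.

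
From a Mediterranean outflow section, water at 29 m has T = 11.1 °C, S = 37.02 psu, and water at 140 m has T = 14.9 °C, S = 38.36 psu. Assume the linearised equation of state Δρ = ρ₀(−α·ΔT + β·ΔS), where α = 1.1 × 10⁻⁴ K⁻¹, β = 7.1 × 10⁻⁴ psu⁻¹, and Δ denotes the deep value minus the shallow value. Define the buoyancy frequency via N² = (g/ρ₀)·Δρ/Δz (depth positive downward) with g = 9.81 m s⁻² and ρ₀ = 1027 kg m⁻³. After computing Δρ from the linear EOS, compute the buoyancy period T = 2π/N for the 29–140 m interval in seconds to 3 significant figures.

ΔT = +3.8 K, ΔS = +1.34 psu (deep − shallow).
Δρ/ρ₀ = −αΔT + βΔS = -4.18 × 10⁻⁴ + 9.514 × 10⁻⁴ = 5.334 × 10⁻⁴, so Δρ ≈ 0.5478 kg m⁻³.
N² = (g/ρ₀)·Δρ/Δz = g·(Δρ/ρ₀)/Δz = 9.81 × 5.334 × 10⁻⁴ / 111 = 4.7141 × 10⁻⁵ s⁻².
N = √(4.7141 × 10⁻⁵) = 6.8659 × 10⁻³ rad s⁻¹ → T = 2π/N = 915.13 s ≈ 915 s.

915 s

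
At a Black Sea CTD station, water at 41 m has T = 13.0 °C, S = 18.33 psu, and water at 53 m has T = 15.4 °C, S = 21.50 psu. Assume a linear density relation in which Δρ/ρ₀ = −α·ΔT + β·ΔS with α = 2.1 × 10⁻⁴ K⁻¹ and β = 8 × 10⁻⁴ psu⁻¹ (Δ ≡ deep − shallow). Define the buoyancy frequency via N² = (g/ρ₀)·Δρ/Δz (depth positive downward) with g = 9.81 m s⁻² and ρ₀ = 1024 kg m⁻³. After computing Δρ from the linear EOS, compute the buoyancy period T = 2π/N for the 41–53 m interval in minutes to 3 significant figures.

2.57 min

ΔT = +2.4 K, ΔS = +3.17 psu (deep − shallow).
Δρ/ρ₀ = −αΔT + βΔS = -5.04 × 10⁻⁴ + 2.536 × 10⁻³ = 2.032 × 10⁻³, so Δρ ≈ 2.081 kg m⁻³.
N² = (g/ρ₀)·Δρ/Δz = g·(Δρ/ρ₀)/Δz = 9.81 × 2.032 × 10⁻³ / 12 = 1.6612 × 10⁻³ s⁻².
N = √(1.6612 × 10⁻³) = 0.040758 rad s⁻¹ → T = 2π/N = 154.16 s = 2.5693 min ≈ 2.57 min.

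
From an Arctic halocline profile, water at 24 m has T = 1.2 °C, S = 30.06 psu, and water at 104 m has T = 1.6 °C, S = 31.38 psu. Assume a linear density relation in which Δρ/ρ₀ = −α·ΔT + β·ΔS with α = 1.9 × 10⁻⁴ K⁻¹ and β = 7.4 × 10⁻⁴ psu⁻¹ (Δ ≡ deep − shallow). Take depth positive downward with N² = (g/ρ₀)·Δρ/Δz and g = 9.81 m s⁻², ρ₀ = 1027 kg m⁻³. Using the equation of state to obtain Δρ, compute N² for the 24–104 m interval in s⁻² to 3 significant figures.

ΔT = +0.4 K, ΔS = +1.32 psu (deep − shallow).
Δρ/ρ₀ = −αΔT + βΔS = -7.60 × 10⁻⁵ + 9.768 × 10⁻⁴ = 9.008 × 10⁻⁴, so Δρ ≈ 0.9251 kg m⁻³.
N² = (g/ρ₀)·Δρ/Δz = g·(Δρ/ρ₀)/Δz = 9.81 × 9.008 × 10⁻⁴ / 80 = 1.1046 × 10⁻⁴ s⁻² ≈ 1.10 × 10⁻⁴ s⁻².

1.10 × 10⁻⁴ s⁻²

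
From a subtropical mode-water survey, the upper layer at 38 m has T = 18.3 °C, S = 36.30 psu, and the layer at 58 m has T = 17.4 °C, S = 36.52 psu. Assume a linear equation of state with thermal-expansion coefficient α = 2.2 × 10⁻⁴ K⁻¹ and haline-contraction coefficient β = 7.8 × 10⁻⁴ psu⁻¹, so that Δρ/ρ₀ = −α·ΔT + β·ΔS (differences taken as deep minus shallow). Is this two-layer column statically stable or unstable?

ΔT = 17.4 − 18.3 = -0.9 K and ΔS = 36.52 − 36.30 = +0.22 psu (deep − shallow).
−αΔT = 1.98 × 10⁻⁴; βΔS = 1.716 × 10⁻⁴; sum Δρ/ρ₀ = 3.696 × 10⁻⁴.
Δρ/ρ₀ > 0, so Δρ > 0: deeper water is denser → statically stable.

stable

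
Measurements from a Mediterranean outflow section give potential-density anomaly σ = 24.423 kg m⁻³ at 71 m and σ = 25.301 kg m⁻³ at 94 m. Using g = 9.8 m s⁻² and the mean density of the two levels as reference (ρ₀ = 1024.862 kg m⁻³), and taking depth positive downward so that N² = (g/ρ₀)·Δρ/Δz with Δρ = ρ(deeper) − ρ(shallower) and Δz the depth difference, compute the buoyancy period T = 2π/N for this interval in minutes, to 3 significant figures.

Δρ = 1025.301 − 1024.423 = 0.878 kg m⁻³ over Δz = 94 − 71 = 23 m.
N² = (9.8/1024.862) × (0.878/23) = 3.6503 × 10⁻⁴ s⁻².
N = √(3.6503 × 10⁻⁴) = 0.019106 rad s⁻¹, so T = 2π/N = 328.86 s = 5.4810 min ≈ 5.48 min.

5.48 min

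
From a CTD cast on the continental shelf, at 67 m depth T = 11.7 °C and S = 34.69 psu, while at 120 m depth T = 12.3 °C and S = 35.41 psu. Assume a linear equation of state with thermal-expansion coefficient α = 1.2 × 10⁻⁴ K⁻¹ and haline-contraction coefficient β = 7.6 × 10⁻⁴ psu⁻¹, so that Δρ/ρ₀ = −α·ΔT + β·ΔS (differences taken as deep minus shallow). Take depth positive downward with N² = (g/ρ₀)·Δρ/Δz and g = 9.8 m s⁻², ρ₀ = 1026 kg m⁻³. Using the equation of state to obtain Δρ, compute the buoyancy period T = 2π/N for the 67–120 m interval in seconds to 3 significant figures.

670 s

ΔT = +0.6 K, ΔS = +0.72 psu (deep − shallow).
Δρ/ρ₀ = −αΔT + βΔS = -7.20 × 10⁻⁵ + 5.472 × 10⁻⁴ = 4.752 × 10⁻⁴, so Δρ ≈ 0.4876 kg m⁻³.
N² = (g/ρ₀)·Δρ/Δz = g·(Δρ/ρ₀)/Δz = 9.8 × 4.752 × 10⁻⁴ / 53 = 8.7867 × 10⁻⁵ s⁻².
N = √(8.7867 × 10⁻⁵) = 9.3737 × 10⁻³ rad s⁻¹ → T = 2π/N = 670.30 s ≈ 670 s.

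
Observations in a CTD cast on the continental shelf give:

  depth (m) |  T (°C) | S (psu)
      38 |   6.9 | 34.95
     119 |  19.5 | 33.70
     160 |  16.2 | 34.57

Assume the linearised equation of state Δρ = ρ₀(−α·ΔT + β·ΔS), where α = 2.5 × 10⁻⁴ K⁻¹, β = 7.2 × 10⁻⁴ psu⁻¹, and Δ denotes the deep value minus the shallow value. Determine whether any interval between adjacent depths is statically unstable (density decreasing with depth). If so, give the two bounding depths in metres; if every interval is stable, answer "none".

38–119 m

Evaluate Δρ/ρ₀ = −αΔT + βΔS across each adjacent pair:
  38–119 m: −αΔT+βΔS = −(2.5 × 10⁻⁴)(+12.6)+(7.2 × 10⁻⁴)(-1.25) = -4.0 × 10⁻³ → UNSTABLE
  119–160 m: −αΔT+βΔS = −(2.5 × 10⁻⁴)(-3.3)+(7.2 × 10⁻⁴)(+0.87) = 1.5 × 10⁻³ → stable
The 38–119 m interval has Δρ < 0: lighter water underlies denser water.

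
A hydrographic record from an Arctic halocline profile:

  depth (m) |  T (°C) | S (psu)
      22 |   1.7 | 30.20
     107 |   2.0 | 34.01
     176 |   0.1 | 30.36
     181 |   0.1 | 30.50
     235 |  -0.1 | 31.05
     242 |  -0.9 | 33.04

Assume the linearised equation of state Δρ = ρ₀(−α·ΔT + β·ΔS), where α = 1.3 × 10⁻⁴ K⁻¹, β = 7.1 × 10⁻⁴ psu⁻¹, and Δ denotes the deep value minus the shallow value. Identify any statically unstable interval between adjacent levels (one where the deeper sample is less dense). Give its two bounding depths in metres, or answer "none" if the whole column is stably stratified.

Evaluate Δρ/ρ₀ = −αΔT + βΔS across each adjacent pair:
  22–107 m: −αΔT+βΔS = −(1.3 × 10⁻⁴)(+0.3)+(7.1 × 10⁻⁴)(+3.81) = 2.7 × 10⁻³ → stable
  107–176 m: −αΔT+βΔS = −(1.3 × 10⁻⁴)(-1.9)+(7.1 × 10⁻⁴)(-3.65) = -2.3 × 10⁻³ → UNSTABLE
  176–181 m: −αΔT+βΔS = −(1.3 × 10⁻⁴)(+0.0)+(7.1 × 10⁻⁴)(+0.14) = 9.9 × 10⁻⁵ → stable
  181–235 m: −αΔT+βΔS = −(1.3 × 10⁻⁴)(-0.2)+(7.1 × 10⁻⁴)(+0.55) = 4.2 × 10⁻⁴ → stable
  235–242 m: −αΔT+βΔS = −(1.3 × 10⁻⁴)(-0.8)+(7.1 × 10⁻⁴)(+1.99) = 1.5 × 10⁻³ → stable
The 107–176 m interval has Δρ < 0: lighter water underlies denser water.

107–176 m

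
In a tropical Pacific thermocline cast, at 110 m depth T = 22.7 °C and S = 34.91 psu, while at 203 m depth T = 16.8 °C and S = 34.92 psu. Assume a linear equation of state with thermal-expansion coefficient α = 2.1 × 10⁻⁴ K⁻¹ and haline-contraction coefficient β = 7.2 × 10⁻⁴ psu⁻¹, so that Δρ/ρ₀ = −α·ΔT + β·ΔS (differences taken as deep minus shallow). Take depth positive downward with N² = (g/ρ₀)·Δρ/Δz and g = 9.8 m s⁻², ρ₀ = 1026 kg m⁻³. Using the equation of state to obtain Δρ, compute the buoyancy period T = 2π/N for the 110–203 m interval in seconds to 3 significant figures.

ΔT = -5.9 K, ΔS = +0.01 psu (deep − shallow).
Δρ/ρ₀ = −αΔT + βΔS = 1.239 × 10⁻³ + 7.20 × 10⁻⁶ = 1.2462 × 10⁻³, so Δρ ≈ 1.279 kg m⁻³.
N² = (g/ρ₀)·Δρ/Δz = g·(Δρ/ρ₀)/Δz = 9.8 × 1.2462 × 10⁻³ / 93 = 1.3132 × 10⁻⁴ s⁻².
N = √(1.3132 × 10⁻⁴) = 0.011459 rad s⁻¹ → T = 2π/N = 548.32 s ≈ 548 s.

548 s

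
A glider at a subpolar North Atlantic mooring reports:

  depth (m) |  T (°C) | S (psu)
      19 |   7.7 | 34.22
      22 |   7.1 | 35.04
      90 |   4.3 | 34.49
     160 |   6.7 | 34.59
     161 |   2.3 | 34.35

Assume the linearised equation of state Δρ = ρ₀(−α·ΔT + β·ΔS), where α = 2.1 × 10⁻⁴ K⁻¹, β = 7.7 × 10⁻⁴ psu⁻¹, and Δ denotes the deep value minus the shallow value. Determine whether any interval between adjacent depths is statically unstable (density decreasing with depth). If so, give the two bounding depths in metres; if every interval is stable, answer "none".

90–160 m

Evaluate Δρ/ρ₀ = −αΔT + βΔS across each adjacent pair:
  19–22 m: −αΔT+βΔS = −(2.1 × 10⁻⁴)(-0.6)+(7.7 × 10⁻⁴)(+0.82) = 7.6 × 10⁻⁴ → stable
  22–90 m: −αΔT+βΔS = −(2.1 × 10⁻⁴)(-2.8)+(7.7 × 10⁻⁴)(-0.55) = 1.6 × 10⁻⁴ → stable
  90–160 m: −αΔT+βΔS = −(2.1 × 10⁻⁴)(+2.4)+(7.7 × 10⁻⁴)(+0.10) = -4.3 × 10⁻⁴ → UNSTABLE
  160–161 m: −αΔT+βΔS = −(2.1 × 10⁻⁴)(-4.4)+(7.7 × 10⁻⁴)(-0.24) = 7.4 × 10⁻⁴ → stable
The 90–160 m interval has Δρ < 0: lighter water underlies denser water.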